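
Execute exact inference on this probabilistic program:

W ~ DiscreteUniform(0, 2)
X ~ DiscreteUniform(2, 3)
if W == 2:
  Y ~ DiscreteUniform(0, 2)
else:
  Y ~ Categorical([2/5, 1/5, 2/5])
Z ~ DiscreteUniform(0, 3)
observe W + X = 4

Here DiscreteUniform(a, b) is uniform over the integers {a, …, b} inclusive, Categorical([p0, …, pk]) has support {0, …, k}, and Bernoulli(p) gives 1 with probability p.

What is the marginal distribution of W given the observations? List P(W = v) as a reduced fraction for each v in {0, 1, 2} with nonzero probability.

P(W=1) = 1/2, P(W=2) = 1/2

Enumerate traces; 24 have nonzero weight after conditioning:
  (W=1, X=3, Y=0, Z=0) weight 1/60
  (W=1, X=3, Y=0, Z=1) weight 1/60
  (W=1, X=3, Y=0, Z=2) weight 1/60
  (W=1, X=3, Y=0, Z=3) weight 1/60
  (W=1, X=3, Y=1, Z=0) weight 1/120
  (W=1, X=3, Y=1, Z=1) weight 1/120
  (W=1, X=3, Y=1, Z=2) weight 1/120
  (W=1, X=3, Y=1, Z=3) weight 1/120
  (W=2, X=2, Y=0, Z=0) weight 1/72
  … 15 more
Group by W:
  weight(W=1) = 1/6
  weight(W=2) = 1/6
Total weight = 1/6 + 1/6 = 1/3
P(W=1 | obs) = 1/6 / 1/3 = 1/2
P(W=2 | obs) = 1/6 / 1/3 = 1/2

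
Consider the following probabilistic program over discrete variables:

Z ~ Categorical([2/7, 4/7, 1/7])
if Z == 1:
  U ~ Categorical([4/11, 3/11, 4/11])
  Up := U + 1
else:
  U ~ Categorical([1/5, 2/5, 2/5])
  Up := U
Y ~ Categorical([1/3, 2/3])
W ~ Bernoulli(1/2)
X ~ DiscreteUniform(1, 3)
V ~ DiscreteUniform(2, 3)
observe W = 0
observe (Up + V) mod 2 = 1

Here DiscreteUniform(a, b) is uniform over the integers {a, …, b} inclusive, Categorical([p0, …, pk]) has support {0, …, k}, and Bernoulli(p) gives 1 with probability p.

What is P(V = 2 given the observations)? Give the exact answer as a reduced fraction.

P(V = 2 | obs) = 226/385

Enumerate traces; 54 have nonzero weight after conditioning:
  (Z=0, U=0, Y=0, W=0, X=1, V=3) weight 1/630
  (Z=0, U=0, Y=0, W=0, X=2, V=3) weight 1/630
  (Z=0, U=0, Y=0, W=0, X=3, V=3) weight 1/630
  (Z=0, U=0, Y=1, W=0, X=1, V=3) weight 1/315
  (Z=0, U=0, Y=1, W=0, X=2, V=3) weight 1/315
  (Z=0, U=0, Y=1, W=0, X=3, V=3) weight 1/315
  (Z=0, U=1, Y=0, W=0, X=1, V=2) weight 1/315
  (Z=0, U=1, Y=0, W=0, X=2, V=2) weight 1/315
  … 46 more
Group by V:
  weight(V=2) = 113/770
  weight(V=3) = 159/1540
Total weight = 113/770 + 159/1540 = 1/4
P(V=2 | obs) = 113/770 / 1/4 = 226/385
P(V=3 | obs) = 159/1540 / 1/4 = 159/385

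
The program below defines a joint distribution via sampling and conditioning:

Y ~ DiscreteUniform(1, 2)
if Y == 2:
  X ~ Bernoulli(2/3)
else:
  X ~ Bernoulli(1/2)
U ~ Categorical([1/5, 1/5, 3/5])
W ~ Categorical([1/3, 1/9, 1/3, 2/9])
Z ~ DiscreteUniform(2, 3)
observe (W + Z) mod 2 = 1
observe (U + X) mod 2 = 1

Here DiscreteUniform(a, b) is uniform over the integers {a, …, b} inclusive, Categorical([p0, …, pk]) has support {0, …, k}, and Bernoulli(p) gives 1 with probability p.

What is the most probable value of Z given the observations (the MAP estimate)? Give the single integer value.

argmax_v P(Z = v | obs) = 3

Enumerate traces; 24 have nonzero weight after conditioning:
  (Y=1, X=0, U=1, W=0, Z=3) weight 1/120
  (Y=1, X=0, U=1, W=1, Z=2) weight 1/360
  (Y=1, X=0, U=1, W=2, Z=3) weight 1/120
  (Y=1, X=0, U=1, W=3, Z=2) weight 1/180
  (Y=1, X=1, U=0, W=0, Z=3) weight 1/120
  (Y=1, X=1, U=0, W=1, Z=2) weight 1/360
  (Y=1, X=1, U=0, W=2, Z=3) weight 1/120
  (Y=1, X=1, U=0, W=3, Z=2) weight 1/180
  … 16 more
Group by Z:
  weight(Z=2) = 11/120
  weight(Z=3) = 11/60
Total weight = 11/120 + 11/60 = 11/40
P(Z=2 | obs) = 11/120 / 11/40 = 1/3
P(Z=3 | obs) = 11/60 / 11/40 = 2/3
argmax = 3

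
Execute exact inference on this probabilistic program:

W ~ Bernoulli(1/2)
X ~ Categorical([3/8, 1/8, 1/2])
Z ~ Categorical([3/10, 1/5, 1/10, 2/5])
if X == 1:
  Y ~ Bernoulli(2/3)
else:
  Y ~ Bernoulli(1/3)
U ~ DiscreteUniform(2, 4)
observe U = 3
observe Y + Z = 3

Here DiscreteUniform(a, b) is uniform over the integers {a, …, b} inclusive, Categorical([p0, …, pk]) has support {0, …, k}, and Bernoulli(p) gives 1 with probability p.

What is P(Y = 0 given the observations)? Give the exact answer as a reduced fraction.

P(Y = 0 | obs) = 20/23

Enumerate traces; 12 have nonzero weight after conditioning:
  (W=0, X=0, Z=2, Y=1, U=3) weight 1/480
  (W=0, X=0, Z=3, Y=0, U=3) weight 1/60
  (W=0, X=1, Z=2, Y=1, U=3) weight 1/720
  (W=0, X=1, Z=3, Y=0, U=3) weight 1/360
  (W=0, X=2, Z=2, Y=1, U=3) weight 1/360
  (W=0, X=2, Z=3, Y=0, U=3) weight 1/45
  (W=1, X=0, Z=2, Y=1, U=3) weight 1/480
  (W=1, X=0, Z=3, Y=0, U=3) weight 1/60
  … 4 more
Group by Y:
  weight(Y=0) = 1/12
  weight(Y=1) = 1/80
Total weight = 1/12 + 1/80 = 23/240
P(Y=0 | obs) = 1/12 / 23/240 = 20/23
P(Y=1 | obs) = 1/80 / 23/240 = 3/23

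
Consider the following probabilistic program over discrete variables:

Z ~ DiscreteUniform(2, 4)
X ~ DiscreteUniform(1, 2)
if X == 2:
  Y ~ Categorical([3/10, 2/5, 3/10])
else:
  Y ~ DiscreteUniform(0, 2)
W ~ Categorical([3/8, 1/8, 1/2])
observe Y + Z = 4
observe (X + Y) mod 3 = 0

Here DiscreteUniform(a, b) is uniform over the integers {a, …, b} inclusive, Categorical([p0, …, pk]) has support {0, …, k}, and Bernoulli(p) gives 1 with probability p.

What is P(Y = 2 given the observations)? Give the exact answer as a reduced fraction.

Enumerate traces; 6 have nonzero weight after conditioning:
  (Z=2, X=1, Y=2, W=0) weight 1/48
  (Z=2, X=1, Y=2, W=1) weight 1/144
  (Z=2, X=1, Y=2, W=2) weight 1/36
  (Z=3, X=2, Y=1, W=0) weight 1/40
  (Z=3, X=2, Y=1, W=1) weight 1/120
  (Z=3, X=2, Y=1, W=2) weight 1/30
Group by Y:
  weight(Y=1) = 1/15
  weight(Y=2) = 1/18
Total weight = 1/15 + 1/18 = 11/90
P(Y=1 | obs) = 1/15 / 11/90 = 6/11
P(Y=2 | obs) = 1/18 / 11/90 = 5/11

P(Y = 2 | obs) = 5/11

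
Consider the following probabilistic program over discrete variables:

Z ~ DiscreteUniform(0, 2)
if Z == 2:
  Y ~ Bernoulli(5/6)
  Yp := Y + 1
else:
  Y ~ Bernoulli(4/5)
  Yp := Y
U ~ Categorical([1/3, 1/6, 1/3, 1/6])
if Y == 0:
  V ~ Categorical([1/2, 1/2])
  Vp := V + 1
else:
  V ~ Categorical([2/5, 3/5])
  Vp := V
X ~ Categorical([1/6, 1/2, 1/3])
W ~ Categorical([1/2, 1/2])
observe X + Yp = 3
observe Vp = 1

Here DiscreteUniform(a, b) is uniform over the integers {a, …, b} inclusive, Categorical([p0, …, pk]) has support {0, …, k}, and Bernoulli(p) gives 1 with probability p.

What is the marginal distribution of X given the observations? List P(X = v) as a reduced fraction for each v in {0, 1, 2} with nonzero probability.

Enumerate traces; 32 have nonzero weight after conditioning:
  (Z=0, Y=1, U=0, V=1, X=2, W=0) weight 2/225
  (Z=0, Y=1, U=0, V=1, X=2, W=1) weight 2/225
  (Z=0, Y=1, U=1, V=1, X=2, W=0) weight 1/225
  (Z=0, Y=1, U=1, V=1, X=2, W=1) weight 1/225
  (Z=0, Y=1, U=2, V=1, X=2, W=0) weight 2/225
  (Z=0, Y=1, U=2, V=1, X=2, W=1) weight 2/225
  (Z=0, Y=1, U=3, V=1, X=2, W=0) weight 1/225
  (Z=0, Y=1, U=3, V=1, X=2, W=1) weight 1/225
  (Z=2, Y=1, U=0, V=1, X=1, W=0) weight 1/72
  … 23 more
Group by X:
  weight(X=1) = 1/12
  weight(X=2) = 313/2700
Total weight = 1/12 + 313/2700 = 269/1350
P(X=1 | obs) = 1/12 / 269/1350 = 225/538
P(X=2 | obs) = 313/2700 / 269/1350 = 313/538

P(X=1) = 225/538, P(X=2) = 313/538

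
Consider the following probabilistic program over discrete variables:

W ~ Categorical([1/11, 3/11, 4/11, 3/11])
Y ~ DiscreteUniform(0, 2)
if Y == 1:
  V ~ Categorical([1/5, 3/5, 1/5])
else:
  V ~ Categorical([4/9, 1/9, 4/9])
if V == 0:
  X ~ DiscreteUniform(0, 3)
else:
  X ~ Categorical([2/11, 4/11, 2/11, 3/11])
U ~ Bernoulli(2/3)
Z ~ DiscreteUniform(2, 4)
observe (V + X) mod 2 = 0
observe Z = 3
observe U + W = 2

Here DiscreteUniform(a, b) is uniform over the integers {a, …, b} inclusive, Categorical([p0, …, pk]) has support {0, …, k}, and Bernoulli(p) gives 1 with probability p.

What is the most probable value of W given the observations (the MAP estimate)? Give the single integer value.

argmax_v P(W = v | obs) = 1

Enumerate traces; 36 have nonzero weight after conditioning:
  (W=1, Y=0, V=0, X=0, U=1, Z=3) weight 2/891
  (W=1, Y=0, V=0, X=2, U=1, Z=3) weight 2/891
  (W=1, Y=0, V=1, X=1, U=1, Z=3) weight 8/9801
  (W=1, Y=0, V=1, X=3, U=1, Z=3) weight 2/3267
  (W=1, Y=0, V=2, X=0, U=1, Z=3) weight 16/9801
  (W=1, Y=0, V=2, X=2, U=1, Z=3) weight 16/9801
  (W=1, Y=1, V=0, X=0, U=1, Z=3) weight 1/990
  (W=1, Y=1, V=0, X=2, U=1, Z=3) weight 1/990
  (W=2, Y=0, V=0, X=0, U=0, Z=3) weight 4/2673
  … 27 more
Group by W:
  weight(W=1) = 161/5445
  weight(W=2) = 322/16335
Total weight = 161/5445 + 322/16335 = 161/3267
P(W=1 | obs) = 161/5445 / 161/3267 = 3/5
P(W=2 | obs) = 322/16335 / 161/3267 = 2/5
argmax = 1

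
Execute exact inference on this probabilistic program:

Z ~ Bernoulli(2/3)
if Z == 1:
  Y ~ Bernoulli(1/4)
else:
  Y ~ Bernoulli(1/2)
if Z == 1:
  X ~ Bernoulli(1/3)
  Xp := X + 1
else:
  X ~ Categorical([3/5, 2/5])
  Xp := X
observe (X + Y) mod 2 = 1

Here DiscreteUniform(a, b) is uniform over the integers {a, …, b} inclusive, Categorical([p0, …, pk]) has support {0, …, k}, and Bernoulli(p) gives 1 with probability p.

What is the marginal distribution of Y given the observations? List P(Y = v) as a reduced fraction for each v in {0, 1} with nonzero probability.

P(Y=0) = 21/40, P(Y=1) = 19/40

Enumerate traces; 4 have nonzero weight after conditioning:
  (Z=0, Y=0, X=1) weight 1/15
  (Z=0, Y=1, X=0) weight 1/10
  (Z=1, Y=0, X=1) weight 1/6
  (Z=1, Y=1, X=0) weight 1/9
Group by Y:
  weight(Y=0) = 7/30
  weight(Y=1) = 19/90
Total weight = 7/30 + 19/90 = 4/9
P(Y=0 | obs) = 7/30 / 4/9 = 21/40
P(Y=1 | obs) = 19/90 / 4/9 = 19/40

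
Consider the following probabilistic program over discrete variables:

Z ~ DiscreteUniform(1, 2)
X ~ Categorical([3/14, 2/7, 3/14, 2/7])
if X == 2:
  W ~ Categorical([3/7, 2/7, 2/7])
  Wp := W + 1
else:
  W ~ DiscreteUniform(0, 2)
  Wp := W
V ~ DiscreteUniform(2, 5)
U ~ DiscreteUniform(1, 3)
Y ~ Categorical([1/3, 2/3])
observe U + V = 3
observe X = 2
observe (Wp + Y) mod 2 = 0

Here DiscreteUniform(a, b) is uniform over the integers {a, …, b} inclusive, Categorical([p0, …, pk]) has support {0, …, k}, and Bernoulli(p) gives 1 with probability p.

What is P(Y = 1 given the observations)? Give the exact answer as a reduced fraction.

P(Y = 1 | obs) = 5/6

Enumerate traces; 6 have nonzero weight after conditioning:
  (Z=1, X=2, W=0, V=2, U=1, Y=1) weight 1/392
  (Z=1, X=2, W=1, V=2, U=1, Y=0) weight 1/1176
  (Z=1, X=2, W=2, V=2, U=1, Y=1) weight 1/588
  (Z=2, X=2, W=0, V=2, U=1, Y=1) weight 1/392
  (Z=2, X=2, W=1, V=2, U=1, Y=0) weight 1/1176
  (Z=2, X=2, W=2, V=2, U=1, Y=1) weight 1/588
Group by Y:
  weight(Y=0) = 1/588
  weight(Y=1) = 5/588
Total weight = 1/588 + 5/588 = 1/98
P(Y=0 | obs) = 1/588 / 1/98 = 1/6
P(Y=1 | obs) = 5/588 / 1/98 = 5/6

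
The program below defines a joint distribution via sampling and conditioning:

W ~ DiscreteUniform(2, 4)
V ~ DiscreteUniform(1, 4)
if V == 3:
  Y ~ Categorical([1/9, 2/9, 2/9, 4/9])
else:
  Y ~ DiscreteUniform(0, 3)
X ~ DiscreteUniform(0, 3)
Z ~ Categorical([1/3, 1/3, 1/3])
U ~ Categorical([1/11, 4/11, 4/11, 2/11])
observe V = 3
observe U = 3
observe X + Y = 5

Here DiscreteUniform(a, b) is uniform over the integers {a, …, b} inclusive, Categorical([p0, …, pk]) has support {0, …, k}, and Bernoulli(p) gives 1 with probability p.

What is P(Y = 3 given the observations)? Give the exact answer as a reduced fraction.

P(Y = 3 | obs) = 2/3

Enumerate traces; 18 have nonzero weight after conditioning:
  (W=2, V=3, Y=2, X=3, Z=0, U=3) weight 1/3564
  (W=2, V=3, Y=2, X=3, Z=1, U=3) weight 1/3564
  (W=2, V=3, Y=2, X=3, Z=2, U=3) weight 1/3564
  (W=2, V=3, Y=3, X=2, Z=0, U=3) weight 1/1782
  (W=2, V=3, Y=3, X=2, Z=1, U=3) weight 1/1782
  (W=2, V=3, Y=3, X=2, Z=2, U=3) weight 1/1782
  (W=3, V=3, Y=2, X=3, Z=0, U=3) weight 1/3564
  (W=3, V=3, Y=2, X=3, Z=1, U=3) weight 1/3564
  … 10 more
Group by Y:
  weight(Y=2) = 1/396
  weight(Y=3) = 1/198
Total weight = 1/396 + 1/198 = 1/132
P(Y=2 | obs) = 1/396 / 1/132 = 1/3
P(Y=3 | obs) = 1/198 / 1/132 = 2/3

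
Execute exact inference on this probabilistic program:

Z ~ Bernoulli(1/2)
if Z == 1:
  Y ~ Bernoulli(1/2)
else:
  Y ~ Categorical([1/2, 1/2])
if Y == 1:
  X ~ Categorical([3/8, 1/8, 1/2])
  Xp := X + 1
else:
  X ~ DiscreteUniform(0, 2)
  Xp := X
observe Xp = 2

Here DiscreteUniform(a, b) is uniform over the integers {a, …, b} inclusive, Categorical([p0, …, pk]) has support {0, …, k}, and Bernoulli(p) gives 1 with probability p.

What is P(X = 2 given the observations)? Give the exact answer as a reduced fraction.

P(X = 2 | obs) = 8/11

Enumerate traces; 4 have nonzero weight after conditioning:
  (Z=0, Y=0, X=2) weight 1/12
  (Z=0, Y=1, X=1) weight 1/32
  (Z=1, Y=0, X=2) weight 1/12
  (Z=1, Y=1, X=1) weight 1/32
Group by X:
  weight(X=1) = 1/16
  weight(X=2) = 1/6
Total weight = 1/16 + 1/6 = 11/48
P(X=1 | obs) = 1/16 / 11/48 = 3/11
P(X=2 | obs) = 1/6 / 11/48 = 8/11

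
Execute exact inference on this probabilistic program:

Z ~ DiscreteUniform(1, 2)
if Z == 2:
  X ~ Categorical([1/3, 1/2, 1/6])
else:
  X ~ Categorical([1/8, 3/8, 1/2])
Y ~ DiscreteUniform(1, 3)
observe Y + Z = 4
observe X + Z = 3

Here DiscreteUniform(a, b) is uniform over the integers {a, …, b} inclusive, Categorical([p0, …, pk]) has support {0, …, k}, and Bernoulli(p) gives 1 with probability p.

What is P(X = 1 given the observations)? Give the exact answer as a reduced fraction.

Enumerate traces; 2 have nonzero weight after conditioning:
  (Z=1, X=2, Y=3) weight 1/12
  (Z=2, X=1, Y=2) weight 1/12
Group by X:
  weight(X=1) = 1/12
  weight(X=2) = 1/12
Total weight = 1/12 + 1/12 = 1/6
P(X=1 | obs) = 1/12 / 1/6 = 1/2
P(X=2 | obs) = 1/12 / 1/6 = 1/2

P(X = 1 | obs) = 1/2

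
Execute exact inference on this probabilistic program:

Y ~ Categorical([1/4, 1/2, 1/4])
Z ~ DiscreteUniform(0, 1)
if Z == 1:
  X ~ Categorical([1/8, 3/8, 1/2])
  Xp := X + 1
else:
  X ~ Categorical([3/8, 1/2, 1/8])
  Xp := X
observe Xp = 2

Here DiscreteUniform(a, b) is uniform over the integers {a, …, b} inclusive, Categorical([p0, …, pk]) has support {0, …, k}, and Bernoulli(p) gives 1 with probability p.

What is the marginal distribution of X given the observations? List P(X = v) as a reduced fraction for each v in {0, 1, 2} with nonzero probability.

Enumerate traces; 6 have nonzero weight after conditioning:
  (Y=0, Z=0, X=2) weight 1/64
  (Y=0, Z=1, X=1) weight 3/64
  (Y=1, Z=0, X=2) weight 1/32
  (Y=1, Z=1, X=1) weight 3/32
  (Y=2, Z=0, X=2) weight 1/64
  (Y=2, Z=1, X=1) weight 3/64
Group by X:
  weight(X=1) = 3/16
  weight(X=2) = 1/16
Total weight = 3/16 + 1/16 = 1/4
P(X=1 | obs) = 3/16 / 1/4 = 3/4
P(X=2 | obs) = 1/16 / 1/4 = 1/4

P(X=1) = 3/4, P(X=2) = 1/4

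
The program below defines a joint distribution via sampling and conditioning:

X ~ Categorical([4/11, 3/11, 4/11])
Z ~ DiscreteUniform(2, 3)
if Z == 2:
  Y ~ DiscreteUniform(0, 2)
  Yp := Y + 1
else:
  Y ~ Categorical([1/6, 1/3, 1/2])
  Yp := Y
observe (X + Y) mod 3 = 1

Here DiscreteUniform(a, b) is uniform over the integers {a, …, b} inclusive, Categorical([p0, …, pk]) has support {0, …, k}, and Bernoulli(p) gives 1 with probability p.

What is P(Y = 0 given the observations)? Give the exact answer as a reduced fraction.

Enumerate traces; 6 have nonzero weight after conditioning:
  (X=0, Z=2, Y=1) weight 2/33
  (X=0, Z=3, Y=1) weight 2/33
  (X=1, Z=2, Y=0) weight 1/22
  (X=1, Z=3, Y=0) weight 1/44
  (X=2, Z=2, Y=2) weight 2/33
  (X=2, Z=3, Y=2) weight 1/11
Group by Y:
  weight(Y=0) = 3/44
  weight(Y=1) = 4/33
  weight(Y=2) = 5/33
Total weight = 3/44 + 4/33 + 5/33 = 15/44
P(Y=0 | obs) = 3/44 / 15/44 = 1/5
P(Y=1 | obs) = 4/33 / 15/44 = 16/45
P(Y=2 | obs) = 5/33 / 15/44 = 4/9

P(Y = 0 | obs) = 1/5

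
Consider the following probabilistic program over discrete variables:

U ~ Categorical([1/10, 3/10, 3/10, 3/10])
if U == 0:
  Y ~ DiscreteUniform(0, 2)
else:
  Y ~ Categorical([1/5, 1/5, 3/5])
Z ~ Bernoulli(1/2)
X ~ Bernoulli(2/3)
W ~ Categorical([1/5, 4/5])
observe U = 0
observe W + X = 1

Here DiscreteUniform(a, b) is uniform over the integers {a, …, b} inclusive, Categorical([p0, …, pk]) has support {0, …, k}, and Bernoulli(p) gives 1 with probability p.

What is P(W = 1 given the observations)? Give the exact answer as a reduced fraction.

P(W = 1 | obs) = 2/3

Enumerate traces; 12 have nonzero weight after conditioning:
  (U=0, Y=0, Z=0, X=0, W=1) weight 1/225
  (U=0, Y=0, Z=0, X=1, W=0) weight 1/450
  (U=0, Y=0, Z=1, X=0, W=1) weight 1/225
  (U=0, Y=0, Z=1, X=1, W=0) weight 1/450
  (U=0, Y=1, Z=0, X=0, W=1) weight 1/225
  (U=0, Y=1, Z=0, X=1, W=0) weight 1/450
  (U=0, Y=1, Z=1, X=0, W=1) weight 1/225
  (U=0, Y=1, Z=1, X=1, W=0) weight 1/450
  … 4 more
Group by W:
  weight(W=0) = 1/75
  weight(W=1) = 2/75
Total weight = 1/75 + 2/75 = 1/25
P(W=0 | obs) = 1/75 / 1/25 = 1/3
P(W=1 | obs) = 2/75 / 1/25 = 2/3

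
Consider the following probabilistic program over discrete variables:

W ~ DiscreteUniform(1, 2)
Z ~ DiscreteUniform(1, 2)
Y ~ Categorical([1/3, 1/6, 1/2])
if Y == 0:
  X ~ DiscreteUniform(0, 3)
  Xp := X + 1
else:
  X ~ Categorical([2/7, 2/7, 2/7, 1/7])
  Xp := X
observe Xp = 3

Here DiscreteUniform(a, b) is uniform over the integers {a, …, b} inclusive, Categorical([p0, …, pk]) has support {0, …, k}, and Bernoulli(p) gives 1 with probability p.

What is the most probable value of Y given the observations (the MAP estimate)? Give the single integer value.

Enumerate traces; 12 have nonzero weight after conditioning:
  (W=1, Z=1, Y=0, X=2) weight 1/48
  (W=1, Z=1, Y=1, X=3) weight 1/168
  (W=1, Z=1, Y=2, X=3) weight 1/56
  (W=1, Z=2, Y=0, X=2) weight 1/48
  (W=1, Z=2, Y=1, X=3) weight 1/168
  (W=1, Z=2, Y=2, X=3) weight 1/56
  (W=2, Z=1, Y=0, X=2) weight 1/48
  (W=2, Z=1, Y=1, X=3) weight 1/168
  … 4 more
Group by Y:
  weight(Y=0) = 1/12
  weight(Y=1) = 1/42
  weight(Y=2) = 1/14
Total weight = 1/12 + 1/42 + 1/14 = 5/28
P(Y=0 | obs) = 1/12 / 5/28 = 7/15
P(Y=1 | obs) = 1/42 / 5/28 = 2/15
P(Y=2 | obs) = 1/14 / 5/28 = 2/5
argmax = 0

argmax_v P(Y = v | obs) = 0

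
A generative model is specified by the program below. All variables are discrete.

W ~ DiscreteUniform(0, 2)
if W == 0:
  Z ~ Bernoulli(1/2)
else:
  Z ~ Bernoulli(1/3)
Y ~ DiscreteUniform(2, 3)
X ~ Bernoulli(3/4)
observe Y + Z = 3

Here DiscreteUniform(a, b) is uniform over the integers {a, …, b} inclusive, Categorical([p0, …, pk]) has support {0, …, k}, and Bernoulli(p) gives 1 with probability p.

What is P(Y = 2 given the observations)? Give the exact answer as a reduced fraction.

Enumerate traces; 12 have nonzero weight after conditioning:
  (W=0, Z=0, Y=3, X=0) weight 1/48
  (W=0, Z=0, Y=3, X=1) weight 1/16
  (W=0, Z=1, Y=2, X=0) weight 1/48
  (W=0, Z=1, Y=2, X=1) weight 1/16
  (W=1, Z=0, Y=3, X=0) weight 1/36
  (W=1, Z=0, Y=3, X=1) weight 1/12
  (W=1, Z=1, Y=2, X=0) weight 1/72
  (W=1, Z=1, Y=2, X=1) weight 1/24
  … 4 more
Group by Y:
  weight(Y=2) = 7/36
  weight(Y=3) = 11/36
Total weight = 7/36 + 11/36 = 1/2
P(Y=2 | obs) = 7/36 / 1/2 = 7/18
P(Y=3 | obs) = 11/36 / 1/2 = 11/18

P(Y = 2 | obs) = 7/18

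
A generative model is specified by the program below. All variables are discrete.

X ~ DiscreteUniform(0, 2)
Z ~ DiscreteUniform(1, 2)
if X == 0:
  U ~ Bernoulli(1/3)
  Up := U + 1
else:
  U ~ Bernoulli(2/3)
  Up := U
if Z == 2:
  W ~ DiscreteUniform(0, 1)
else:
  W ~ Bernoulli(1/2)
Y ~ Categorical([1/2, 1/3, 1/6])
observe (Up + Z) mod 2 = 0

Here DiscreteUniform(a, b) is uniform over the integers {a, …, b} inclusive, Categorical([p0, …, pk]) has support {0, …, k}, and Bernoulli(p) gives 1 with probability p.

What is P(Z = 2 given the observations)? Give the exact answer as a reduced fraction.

Enumerate traces; 36 have nonzero weight after conditioning:
  (X=0, Z=1, U=0, W=0, Y=0) weight 1/36
  (X=0, Z=1, U=0, W=0, Y=1) weight 1/54
  (X=0, Z=1, U=0, W=0, Y=2) weight 1/108
  (X=0, Z=1, U=0, W=1, Y=0) weight 1/36
  (X=0, Z=1, U=0, W=1, Y=1) weight 1/54
  (X=0, Z=1, U=0, W=1, Y=2) weight 1/108
  (X=0, Z=2, U=1, W=0, Y=0) weight 1/72
  (X=0, Z=2, U=1, W=0, Y=1) weight 1/108
  … 28 more
Group by Z:
  weight(Z=1) = 1/3
  weight(Z=2) = 1/6
Total weight = 1/3 + 1/6 = 1/2
P(Z=1 | obs) = 1/3 / 1/2 = 2/3
P(Z=2 | obs) = 1/6 / 1/2 = 1/3

P(Z = 2 | obs) = 1/3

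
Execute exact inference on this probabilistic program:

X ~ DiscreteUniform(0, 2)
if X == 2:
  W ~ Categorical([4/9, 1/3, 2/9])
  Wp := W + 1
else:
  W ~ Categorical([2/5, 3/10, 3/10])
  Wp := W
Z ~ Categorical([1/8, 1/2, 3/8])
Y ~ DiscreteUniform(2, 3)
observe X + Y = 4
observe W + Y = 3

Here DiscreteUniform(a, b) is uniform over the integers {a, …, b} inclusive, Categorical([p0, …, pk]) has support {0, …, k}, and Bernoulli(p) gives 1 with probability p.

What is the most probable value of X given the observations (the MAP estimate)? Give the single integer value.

argmax_v P(X = v | obs) = 1

Enumerate traces; 6 have nonzero weight after conditioning:
  (X=1, W=0, Z=0, Y=3) weight 1/120
  (X=1, W=0, Z=1, Y=3) weight 1/30
  (X=1, W=0, Z=2, Y=3) weight 1/40
  (X=2, W=1, Z=0, Y=2) weight 1/144
  (X=2, W=1, Z=1, Y=2) weight 1/36
  (X=2, W=1, Z=2, Y=2) weight 1/48
Group by X:
  weight(X=1) = 1/15
  weight(X=2) = 1/18
Total weight = 1/15 + 1/18 = 11/90
P(X=1 | obs) = 1/15 / 11/90 = 6/11
P(X=2 | obs) = 1/18 / 11/90 = 5/11
argmax = 1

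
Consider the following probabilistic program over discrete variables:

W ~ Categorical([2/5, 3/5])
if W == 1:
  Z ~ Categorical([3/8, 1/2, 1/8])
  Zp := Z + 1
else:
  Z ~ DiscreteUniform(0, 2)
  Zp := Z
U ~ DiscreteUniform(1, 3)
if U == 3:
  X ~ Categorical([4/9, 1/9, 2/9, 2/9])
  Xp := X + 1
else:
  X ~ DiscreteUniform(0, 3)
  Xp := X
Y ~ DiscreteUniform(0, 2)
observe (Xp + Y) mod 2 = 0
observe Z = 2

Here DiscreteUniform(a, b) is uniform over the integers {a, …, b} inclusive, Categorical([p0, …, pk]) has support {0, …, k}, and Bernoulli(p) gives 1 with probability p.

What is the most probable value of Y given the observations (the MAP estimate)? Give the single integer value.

Enumerate traces; 36 have nonzero weight after conditioning:
  (W=0, Z=2, U=1, X=0, Y=0) weight 1/270
  (W=0, Z=2, U=1, X=0, Y=2) weight 1/270
  (W=0, Z=2, U=1, X=1, Y=1) weight 1/270
  (W=0, Z=2, U=1, X=2, Y=0) weight 1/270
  (W=0, Z=2, U=1, X=2, Y=2) weight 1/270
  (W=0, Z=2, U=1, X=3, Y=1) weight 1/270
  (W=0, Z=2, U=2, X=0, Y=0) weight 1/270
  (W=0, Z=2, U=2, X=0, Y=2) weight 1/270
  … 28 more
Group by Y:
  weight(Y=0) = 5/162
  weight(Y=1) = 25/648
  weight(Y=2) = 5/162
Total weight = 5/162 + 25/648 + 5/162 = 65/648
P(Y=0 | obs) = 5/162 / 65/648 = 4/13
P(Y=1 | obs) = 25/648 / 65/648 = 5/13
P(Y=2 | obs) = 5/162 / 65/648 = 4/13
argmax = 1

argmax_v P(Y = v | obs) = 1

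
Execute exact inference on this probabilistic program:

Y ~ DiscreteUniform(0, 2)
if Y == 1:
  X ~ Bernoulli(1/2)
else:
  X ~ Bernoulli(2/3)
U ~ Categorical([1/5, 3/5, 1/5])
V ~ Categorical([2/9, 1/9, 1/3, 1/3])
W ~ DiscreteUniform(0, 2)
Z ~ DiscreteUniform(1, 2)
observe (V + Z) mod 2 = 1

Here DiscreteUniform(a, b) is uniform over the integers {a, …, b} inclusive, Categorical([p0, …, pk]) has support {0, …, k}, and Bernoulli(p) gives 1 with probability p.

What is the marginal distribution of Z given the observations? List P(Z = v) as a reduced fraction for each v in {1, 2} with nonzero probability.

Enumerate traces; 216 have nonzero weight after conditioning:
  (Y=0, X=0, U=0, V=0, W=0, Z=1) weight 1/1215
  (Y=0, X=0, U=0, V=0, W=1, Z=1) weight 1/1215
  (Y=0, X=0, U=0, V=0, W=2, Z=1) weight 1/1215
  (Y=0, X=0, U=0, V=1, W=0, Z=2) weight 1/2430
  (Y=0, X=0, U=0, V=1, W=1, Z=2) weight 1/2430
  (Y=0, X=0, U=0, V=1, W=2, Z=2) weight 1/2430
  (Y=0, X=0, U=0, V=2, W=0, Z=1) weight 1/810
  (Y=0, X=0, U=0, V=2, W=1, Z=1) weight 1/810
  … 208 more
Group by Z:
  weight(Z=1) = 5/18
  weight(Z=2) = 2/9
Total weight = 5/18 + 2/9 = 1/2
P(Z=1 | obs) = 5/18 / 1/2 = 5/9
P(Z=2 | obs) = 2/9 / 1/2 = 4/9

P(Z=1) = 5/9, P(Z=2) = 4/9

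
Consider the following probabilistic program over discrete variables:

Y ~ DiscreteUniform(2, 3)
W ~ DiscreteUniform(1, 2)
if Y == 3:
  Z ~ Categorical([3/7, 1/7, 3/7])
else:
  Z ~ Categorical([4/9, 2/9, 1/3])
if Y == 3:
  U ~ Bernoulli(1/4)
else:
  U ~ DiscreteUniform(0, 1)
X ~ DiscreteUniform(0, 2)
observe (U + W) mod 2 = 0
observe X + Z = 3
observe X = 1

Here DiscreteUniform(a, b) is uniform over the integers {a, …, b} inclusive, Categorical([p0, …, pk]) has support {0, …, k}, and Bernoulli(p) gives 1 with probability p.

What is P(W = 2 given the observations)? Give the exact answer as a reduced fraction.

P(W = 2 | obs) = 41/64

Enumerate traces; 4 have nonzero weight after conditioning:
  (Y=2, W=1, Z=2, U=1, X=1) weight 1/72
  (Y=2, W=2, Z=2, U=0, X=1) weight 1/72
  (Y=3, W=1, Z=2, U=1, X=1) weight 1/112
  (Y=3, W=2, Z=2, U=0, X=1) weight 3/112
Group by W:
  weight(W=1) = 23/1008
  weight(W=2) = 41/1008
Total weight = 23/1008 + 41/1008 = 4/63
P(W=1 | obs) = 23/1008 / 4/63 = 23/64
P(W=2 | obs) = 41/1008 / 4/63 = 41/64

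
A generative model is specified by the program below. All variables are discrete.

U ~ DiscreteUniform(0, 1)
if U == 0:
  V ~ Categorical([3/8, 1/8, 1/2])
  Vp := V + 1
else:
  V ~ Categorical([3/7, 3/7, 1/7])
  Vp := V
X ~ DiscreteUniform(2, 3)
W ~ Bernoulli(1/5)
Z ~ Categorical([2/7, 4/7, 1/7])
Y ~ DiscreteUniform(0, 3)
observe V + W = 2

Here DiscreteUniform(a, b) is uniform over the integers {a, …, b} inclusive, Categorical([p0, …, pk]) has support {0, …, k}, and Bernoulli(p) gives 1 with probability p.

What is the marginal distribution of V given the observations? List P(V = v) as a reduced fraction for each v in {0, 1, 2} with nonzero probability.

Enumerate traces; 96 have nonzero weight after conditioning:
  (U=0, V=1, X=2, W=1, Z=0, Y=0) weight 1/2240
  (U=0, V=1, X=2, W=1, Z=0, Y=1) weight 1/2240
  (U=0, V=1, X=2, W=1, Z=0, Y=2) weight 1/2240
  (U=0, V=1, X=2, W=1, Z=0, Y=3) weight 1/2240
  (U=0, V=1, X=2, W=1, Z=1, Y=0) weight 1/1120
  (U=0, V=1, X=2, W=1, Z=1, Y=1) weight 1/1120
  (U=0, V=1, X=2, W=1, Z=1, Y=2) weight 1/1120
  (U=0, V=1, X=2, W=1, Z=1, Y=3) weight 1/1120
  (U=0, V=2, X=2, W=0, Z=0, Y=0) weight 1/140
  … 87 more
Group by V:
  weight(V=1) = 31/560
  weight(V=2) = 9/35
Total weight = 31/560 + 9/35 = 5/16
P(V=1 | obs) = 31/560 / 5/16 = 31/175
P(V=2 | obs) = 9/35 / 5/16 = 144/175

P(V=1) = 31/175, P(V=2) = 144/175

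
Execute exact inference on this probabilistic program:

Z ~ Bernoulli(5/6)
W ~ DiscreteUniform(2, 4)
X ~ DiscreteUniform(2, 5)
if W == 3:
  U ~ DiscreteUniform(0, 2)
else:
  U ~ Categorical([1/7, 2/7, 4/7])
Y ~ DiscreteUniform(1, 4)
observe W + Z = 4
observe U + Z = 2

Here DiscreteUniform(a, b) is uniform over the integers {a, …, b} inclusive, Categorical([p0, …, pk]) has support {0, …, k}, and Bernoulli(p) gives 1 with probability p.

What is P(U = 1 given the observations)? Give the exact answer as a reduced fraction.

Enumerate traces; 32 have nonzero weight after conditioning:
  (Z=0, W=4, X=2, U=2, Y=1) weight 1/504
  (Z=0, W=4, X=2, U=2, Y=2) weight 1/504
  (Z=0, W=4, X=2, U=2, Y=3) weight 1/504
  (Z=0, W=4, X=2, U=2, Y=4) weight 1/504
  (Z=0, W=4, X=3, U=2, Y=1) weight 1/504
  (Z=0, W=4, X=3, U=2, Y=2) weight 1/504
  (Z=0, W=4, X=3, U=2, Y=3) weight 1/504
  (Z=0, W=4, X=3, U=2, Y=4) weight 1/504
  (Z=1, W=3, X=2, U=1, Y=1) weight 5/864
  … 23 more
Group by U:
  weight(U=1) = 5/54
  weight(U=2) = 2/63
Total weight = 5/54 + 2/63 = 47/378
P(U=1 | obs) = 5/54 / 47/378 = 35/47
P(U=2 | obs) = 2/63 / 47/378 = 12/47

P(U = 1 | obs) = 35/47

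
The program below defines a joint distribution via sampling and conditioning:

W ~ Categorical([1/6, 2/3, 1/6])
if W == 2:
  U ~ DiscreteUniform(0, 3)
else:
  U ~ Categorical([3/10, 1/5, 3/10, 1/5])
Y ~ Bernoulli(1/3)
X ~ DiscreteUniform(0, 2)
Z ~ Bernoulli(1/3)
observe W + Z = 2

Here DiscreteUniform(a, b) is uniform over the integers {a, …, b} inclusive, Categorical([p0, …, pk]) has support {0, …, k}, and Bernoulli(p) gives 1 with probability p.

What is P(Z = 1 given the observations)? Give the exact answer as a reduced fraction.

Enumerate traces; 48 have nonzero weight after conditioning:
  (W=1, U=0, Y=0, X=0, Z=1) weight 2/135
  (W=1, U=0, Y=0, X=1, Z=1) weight 2/135
  (W=1, U=0, Y=0, X=2, Z=1) weight 2/135
  (W=1, U=0, Y=1, X=0, Z=1) weight 1/135
  (W=1, U=0, Y=1, X=1, Z=1) weight 1/135
  (W=1, U=0, Y=1, X=2, Z=1) weight 1/135
  (W=1, U=1, Y=0, X=0, Z=1) weight 4/405
  (W=1, U=1, Y=0, X=1, Z=1) weight 4/405
  (W=2, U=0, Y=0, X=0, Z=0) weight 1/162
  … 39 more
Group by Z:
  weight(Z=0) = 1/9
  weight(Z=1) = 2/9
Total weight = 1/9 + 2/9 = 1/3
P(Z=0 | obs) = 1/9 / 1/3 = 1/3
P(Z=1 | obs) = 2/9 / 1/3 = 2/3

P(Z = 1 | obs) = 2/3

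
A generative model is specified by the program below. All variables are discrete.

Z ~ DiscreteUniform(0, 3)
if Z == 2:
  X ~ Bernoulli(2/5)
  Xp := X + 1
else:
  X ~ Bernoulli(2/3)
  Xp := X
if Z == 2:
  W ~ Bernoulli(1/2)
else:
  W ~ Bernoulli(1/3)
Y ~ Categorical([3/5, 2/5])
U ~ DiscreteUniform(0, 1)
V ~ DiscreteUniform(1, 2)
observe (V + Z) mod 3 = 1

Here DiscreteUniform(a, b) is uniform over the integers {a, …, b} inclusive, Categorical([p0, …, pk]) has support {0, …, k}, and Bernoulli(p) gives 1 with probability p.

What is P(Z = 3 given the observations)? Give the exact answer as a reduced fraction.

P(Z = 3 | obs) = 1/3

Enumerate traces; 48 have nonzero weight after conditioning:
  (Z=0, X=0, W=0, Y=0, U=0, V=1) weight 1/120
  (Z=0, X=0, W=0, Y=0, U=1, V=1) weight 1/120
  (Z=0, X=0, W=0, Y=1, U=0, V=1) weight 1/180
  (Z=0, X=0, W=0, Y=1, U=1, V=1) weight 1/180
  (Z=0, X=0, W=1, Y=0, U=0, V=1) weight 1/240
  (Z=0, X=0, W=1, Y=0, U=1, V=1) weight 1/240
  (Z=0, X=0, W=1, Y=1, U=0, V=1) weight 1/360
  (Z=0, X=0, W=1, Y=1, U=1, V=1) weight 1/360
  (Z=2, X=0, W=0, Y=0, U=0, V=2) weight 9/800
  (Z=3, X=0, W=0, Y=0, U=0, V=1) weight 1/120
  … 38 more
Group by Z:
  weight(Z=0) = 1/8
  weight(Z=2) = 1/8
  weight(Z=3) = 1/8
Total weight = 1/8 + 1/8 + 1/8 = 3/8
P(Z=0 | obs) = 1/8 / 3/8 = 1/3
P(Z=2 | obs) = 1/8 / 3/8 = 1/3
P(Z=3 | obs) = 1/8 / 3/8 = 1/3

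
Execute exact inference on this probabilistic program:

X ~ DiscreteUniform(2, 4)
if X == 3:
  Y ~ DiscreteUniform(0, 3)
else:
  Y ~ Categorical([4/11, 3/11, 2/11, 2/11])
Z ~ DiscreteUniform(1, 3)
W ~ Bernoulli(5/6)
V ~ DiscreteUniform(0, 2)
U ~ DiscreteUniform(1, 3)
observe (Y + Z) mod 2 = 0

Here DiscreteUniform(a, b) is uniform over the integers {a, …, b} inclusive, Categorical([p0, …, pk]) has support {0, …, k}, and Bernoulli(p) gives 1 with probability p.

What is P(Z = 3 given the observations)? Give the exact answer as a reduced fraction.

P(Z = 3 | obs) = 31/97

Enumerate traces; 324 have nonzero weight after conditioning:
  (X=2, Y=0, Z=2, W=0, V=0, U=1) weight 2/2673
  (X=2, Y=0, Z=2, W=0, V=0, U=2) weight 2/2673
  (X=2, Y=0, Z=2, W=0, V=0, U=3) weight 2/2673
  (X=2, Y=0, Z=2, W=0, V=1, U=1) weight 2/2673
  (X=2, Y=0, Z=2, W=0, V=1, U=2) weight 2/2673
  (X=2, Y=0, Z=2, W=0, V=1, U=3) weight 2/2673
  (X=2, Y=0, Z=2, W=0, V=2, U=1) weight 2/2673
  (X=2, Y=0, Z=2, W=0, V=2, U=2) weight 2/2673
  (X=2, Y=1, Z=1, W=0, V=0, U=1) weight 1/1782
  (X=2, Y=1, Z=3, W=0, V=0, U=1) weight 1/1782
  … 314 more
Group by Z:
  weight(Z=1) = 31/198
  weight(Z=2) = 35/198
  weight(Z=3) = 31/198
Total weight = 31/198 + 35/198 + 31/198 = 97/198
P(Z=1 | obs) = 31/198 / 97/198 = 31/97
P(Z=2 | obs) = 35/198 / 97/198 = 35/97
P(Z=3 | obs) = 31/198 / 97/198 = 31/97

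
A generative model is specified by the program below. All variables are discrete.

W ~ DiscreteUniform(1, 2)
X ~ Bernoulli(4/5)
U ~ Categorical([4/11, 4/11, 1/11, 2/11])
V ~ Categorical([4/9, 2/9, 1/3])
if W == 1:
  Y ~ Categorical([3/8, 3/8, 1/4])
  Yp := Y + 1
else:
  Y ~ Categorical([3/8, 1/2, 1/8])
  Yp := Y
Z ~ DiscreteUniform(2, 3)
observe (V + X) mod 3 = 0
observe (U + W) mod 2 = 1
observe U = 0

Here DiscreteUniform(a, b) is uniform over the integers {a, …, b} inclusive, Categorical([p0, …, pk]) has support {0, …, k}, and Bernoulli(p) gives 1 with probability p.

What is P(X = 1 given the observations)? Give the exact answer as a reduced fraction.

P(X = 1 | obs) = 3/4

Enumerate traces; 12 have nonzero weight after conditioning:
  (W=1, X=0, U=0, V=0, Y=0, Z=2) weight 1/330
  (W=1, X=0, U=0, V=0, Y=0, Z=3) weight 1/330
  (W=1, X=0, U=0, V=0, Y=1, Z=2) weight 1/330
  (W=1, X=0, U=0, V=0, Y=1, Z=3) weight 1/330
  (W=1, X=0, U=0, V=0, Y=2, Z=2) weight 1/495
  (W=1, X=0, U=0, V=0, Y=2, Z=3) weight 1/495
  (W=1, X=1, U=0, V=2, Y=0, Z=2) weight 1/110
  (W=1, X=1, U=0, V=2, Y=0, Z=3) weight 1/110
  … 4 more
Group by X:
  weight(X=0) = 8/495
  weight(X=1) = 8/165
Total weight = 8/495 + 8/165 = 32/495
P(X=0 | obs) = 8/495 / 32/495 = 1/4
P(X=1 | obs) = 8/165 / 32/495 = 3/4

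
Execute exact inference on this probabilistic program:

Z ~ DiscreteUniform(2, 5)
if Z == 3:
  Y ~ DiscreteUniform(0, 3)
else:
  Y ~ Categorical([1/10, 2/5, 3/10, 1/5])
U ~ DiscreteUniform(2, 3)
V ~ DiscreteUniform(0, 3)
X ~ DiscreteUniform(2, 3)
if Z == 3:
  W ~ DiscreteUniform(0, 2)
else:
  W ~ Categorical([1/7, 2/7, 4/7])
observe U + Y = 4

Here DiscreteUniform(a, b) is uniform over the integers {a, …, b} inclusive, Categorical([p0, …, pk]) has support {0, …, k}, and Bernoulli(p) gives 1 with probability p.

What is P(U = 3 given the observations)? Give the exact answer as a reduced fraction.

P(U = 3 | obs) = 29/52

Enumerate traces; 192 have nonzero weight after conditioning:
  (Z=2, Y=1, U=3, V=0, X=2, W=0) weight 1/1120
  (Z=2, Y=1, U=3, V=0, X=2, W=1) weight 1/560
  (Z=2, Y=1, U=3, V=0, X=2, W=2) weight 1/280
  (Z=2, Y=1, U=3, V=0, X=3, W=0) weight 1/1120
  (Z=2, Y=1, U=3, V=0, X=3, W=1) weight 1/560
  (Z=2, Y=1, U=3, V=0, X=3, W=2) weight 1/280
  (Z=2, Y=1, U=3, V=1, X=2, W=0) weight 1/1120
  (Z=2, Y=1, U=3, V=1, X=2, W=1) weight 1/560
  (Z=2, Y=2, U=2, V=0, X=2, W=0) weight 3/4480
  … 183 more
Group by U:
  weight(U=2) = 23/160
  weight(U=3) = 29/160
Total weight = 23/160 + 29/160 = 13/40
P(U=2 | obs) = 23/160 / 13/40 = 23/52
P(U=3 | obs) = 29/160 / 13/40 = 29/52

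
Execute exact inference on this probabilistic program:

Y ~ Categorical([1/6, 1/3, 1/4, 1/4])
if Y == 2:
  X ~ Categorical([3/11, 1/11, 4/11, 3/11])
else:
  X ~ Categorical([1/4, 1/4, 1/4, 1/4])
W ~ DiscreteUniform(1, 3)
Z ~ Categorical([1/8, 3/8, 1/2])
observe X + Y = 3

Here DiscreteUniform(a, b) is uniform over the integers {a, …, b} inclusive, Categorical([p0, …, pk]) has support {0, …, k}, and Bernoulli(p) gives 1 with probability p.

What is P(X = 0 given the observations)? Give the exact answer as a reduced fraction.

Enumerate traces; 36 have nonzero weight after conditioning:
  (Y=0, X=3, W=1, Z=0) weight 1/576
  (Y=0, X=3, W=1, Z=1) weight 1/192
  (Y=0, X=3, W=1, Z=2) weight 1/144
  (Y=0, X=3, W=2, Z=0) weight 1/576
  (Y=0, X=3, W=2, Z=1) weight 1/192
  (Y=0, X=3, W=2, Z=2) weight 1/144
  (Y=0, X=3, W=3, Z=0) weight 1/576
  (Y=0, X=3, W=3, Z=1) weight 1/192
  (Y=1, X=2, W=1, Z=0) weight 1/288
  (Y=2, X=1, W=1, Z=0) weight 1/1056
  … 26 more
Group by X:
  weight(X=0) = 1/16
  weight(X=1) = 1/44
  weight(X=2) = 1/12
  weight(X=3) = 1/24
Total weight = 1/16 + 1/44 + 1/12 + 1/24 = 37/176
P(X=0 | obs) = 1/16 / 37/176 = 11/37
P(X=1 | obs) = 1/44 / 37/176 = 4/37
P(X=2 | obs) = 1/12 / 37/176 = 44/111
P(X=3 | obs) = 1/24 / 37/176 = 22/111

P(X = 0 | obs) = 11/37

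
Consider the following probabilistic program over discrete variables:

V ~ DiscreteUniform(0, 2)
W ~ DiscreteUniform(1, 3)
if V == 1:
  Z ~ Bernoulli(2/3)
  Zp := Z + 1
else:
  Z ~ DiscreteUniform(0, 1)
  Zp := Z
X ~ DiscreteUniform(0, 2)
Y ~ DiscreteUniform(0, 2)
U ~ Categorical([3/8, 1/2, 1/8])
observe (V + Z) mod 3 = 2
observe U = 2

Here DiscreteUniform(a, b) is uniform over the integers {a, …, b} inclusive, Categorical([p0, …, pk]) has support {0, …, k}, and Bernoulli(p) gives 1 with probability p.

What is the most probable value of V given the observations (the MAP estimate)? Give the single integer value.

Enumerate traces; 54 have nonzero weight after conditioning:
  (V=1, W=1, Z=1, X=0, Y=0, U=2) weight 1/972
  (V=1, W=1, Z=1, X=0, Y=1, U=2) weight 1/972
  (V=1, W=1, Z=1, X=0, Y=2, U=2) weight 1/972
  (V=1, W=1, Z=1, X=1, Y=0, U=2) weight 1/972
  (V=1, W=1, Z=1, X=1, Y=1, U=2) weight 1/972
  (V=1, W=1, Z=1, X=1, Y=2, U=2) weight 1/972
  (V=1, W=1, Z=1, X=2, Y=0, U=2) weight 1/972
  (V=1, W=1, Z=1, X=2, Y=1, U=2) weight 1/972
  (V=2, W=1, Z=0, X=0, Y=0, U=2) weight 1/1296
  … 45 more
Group by V:
  weight(V=1) = 1/36
  weight(V=2) = 1/48
Total weight = 1/36 + 1/48 = 7/144
P(V=1 | obs) = 1/36 / 7/144 = 4/7
P(V=2 | obs) = 1/48 / 7/144 = 3/7
argmax = 1

argmax_v P(V = v | obs) = 1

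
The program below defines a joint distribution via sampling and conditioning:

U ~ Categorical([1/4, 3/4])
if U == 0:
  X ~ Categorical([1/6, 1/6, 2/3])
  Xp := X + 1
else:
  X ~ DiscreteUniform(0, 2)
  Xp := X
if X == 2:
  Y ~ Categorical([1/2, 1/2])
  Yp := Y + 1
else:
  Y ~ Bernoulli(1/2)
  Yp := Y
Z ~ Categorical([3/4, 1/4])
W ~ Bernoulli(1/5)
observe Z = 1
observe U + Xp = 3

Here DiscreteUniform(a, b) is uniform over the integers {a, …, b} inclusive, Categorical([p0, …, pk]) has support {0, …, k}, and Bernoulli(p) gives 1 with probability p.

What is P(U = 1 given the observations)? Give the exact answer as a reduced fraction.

Enumerate traces; 8 have nonzero weight after conditioning:
  (U=0, X=2, Y=0, Z=1, W=0) weight 1/60
  (U=0, X=2, Y=0, Z=1, W=1) weight 1/240
  (U=0, X=2, Y=1, Z=1, W=0) weight 1/60
  (U=0, X=2, Y=1, Z=1, W=1) weight 1/240
  (U=1, X=2, Y=0, Z=1, W=0) weight 1/40
  (U=1, X=2, Y=0, Z=1, W=1) weight 1/160
  (U=1, X=2, Y=1, Z=1, W=0) weight 1/40
  (U=1, X=2, Y=1, Z=1, W=1) weight 1/160
Group by U:
  weight(U=0) = 1/24
  weight(U=1) = 1/16
Total weight = 1/24 + 1/16 = 5/48
P(U=0 | obs) = 1/24 / 5/48 = 2/5
P(U=1 | obs) = 1/16 / 5/48 = 3/5

P(U = 1 | obs) = 3/5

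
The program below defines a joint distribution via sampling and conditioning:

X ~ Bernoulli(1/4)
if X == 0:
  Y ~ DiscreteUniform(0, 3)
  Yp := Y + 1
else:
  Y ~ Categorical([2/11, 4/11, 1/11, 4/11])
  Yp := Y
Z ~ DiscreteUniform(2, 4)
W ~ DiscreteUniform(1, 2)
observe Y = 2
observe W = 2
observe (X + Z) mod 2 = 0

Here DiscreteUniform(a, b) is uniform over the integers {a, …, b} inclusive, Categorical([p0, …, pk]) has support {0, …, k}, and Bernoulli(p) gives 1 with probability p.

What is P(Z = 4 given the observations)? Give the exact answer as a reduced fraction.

Enumerate traces; 3 have nonzero weight after conditioning:
  (X=0, Y=2, Z=2, W=2) weight 1/32
  (X=0, Y=2, Z=4, W=2) weight 1/32
  (X=1, Y=2, Z=3, W=2) weight 1/264
Group by Z:
  weight(Z=2) = 1/32
  weight(Z=3) = 1/264
  weight(Z=4) = 1/32
Total weight = 1/32 + 1/264 + 1/32 = 35/528
P(Z=2 | obs) = 1/32 / 35/528 = 33/70
P(Z=3 | obs) = 1/264 / 35/528 = 2/35
P(Z=4 | obs) = 1/32 / 35/528 = 33/70

P(Z = 4 | obs) = 33/70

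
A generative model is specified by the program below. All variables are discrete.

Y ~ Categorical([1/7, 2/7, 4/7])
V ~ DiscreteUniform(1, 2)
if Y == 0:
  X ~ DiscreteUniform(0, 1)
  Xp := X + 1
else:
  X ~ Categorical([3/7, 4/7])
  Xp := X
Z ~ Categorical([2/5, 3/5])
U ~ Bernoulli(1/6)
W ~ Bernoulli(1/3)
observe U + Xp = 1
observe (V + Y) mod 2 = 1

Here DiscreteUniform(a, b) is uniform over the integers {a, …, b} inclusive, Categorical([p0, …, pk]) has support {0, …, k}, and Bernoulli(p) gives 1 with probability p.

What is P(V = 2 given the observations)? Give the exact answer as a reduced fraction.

Enumerate traces; 20 have nonzero weight after conditioning:
  (Y=0, V=1, X=0, Z=0, U=0, W=0) weight 1/126
  (Y=0, V=1, X=0, Z=0, U=0, W=1) weight 1/252
  (Y=0, V=1, X=0, Z=1, U=0, W=0) weight 1/84
  (Y=0, V=1, X=0, Z=1, U=0, W=1) weight 1/168
  (Y=1, V=2, X=0, Z=0, U=1, W=0) weight 2/735
  (Y=1, V=2, X=0, Z=0, U=1, W=1) weight 1/735
  (Y=1, V=2, X=0, Z=1, U=1, W=0) weight 1/245
  (Y=1, V=2, X=0, Z=1, U=1, W=1) weight 1/490
  … 12 more
Group by V:
  weight(V=1) = 73/392
  weight(V=2) = 23/294
Total weight = 73/392 + 23/294 = 311/1176
P(V=1 | obs) = 73/392 / 311/1176 = 219/311
P(V=2 | obs) = 23/294 / 311/1176 = 92/311

P(V = 2 | obs) = 92/311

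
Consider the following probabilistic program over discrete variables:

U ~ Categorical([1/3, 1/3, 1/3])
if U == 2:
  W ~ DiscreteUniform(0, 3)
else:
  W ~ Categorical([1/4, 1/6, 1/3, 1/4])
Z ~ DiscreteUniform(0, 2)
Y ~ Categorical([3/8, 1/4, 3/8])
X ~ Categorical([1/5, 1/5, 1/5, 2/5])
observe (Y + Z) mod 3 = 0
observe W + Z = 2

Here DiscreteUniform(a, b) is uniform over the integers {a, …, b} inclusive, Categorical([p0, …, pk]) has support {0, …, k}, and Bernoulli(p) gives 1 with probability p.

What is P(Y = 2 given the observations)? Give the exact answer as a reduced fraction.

P(Y = 2 | obs) = 7/24

Enumerate traces; 36 have nonzero weight after conditioning:
  (U=0, W=0, Z=2, Y=1, X=0) weight 1/720
  (U=0, W=0, Z=2, Y=1, X=1) weight 1/720
  (U=0, W=0, Z=2, Y=1, X=2) weight 1/720
  (U=0, W=0, Z=2, Y=1, X=3) weight 1/360
  (U=0, W=1, Z=1, Y=2, X=0) weight 1/720
  (U=0, W=1, Z=1, Y=2, X=1) weight 1/720
  (U=0, W=1, Z=1, Y=2, X=2) weight 1/720
  (U=0, W=1, Z=1, Y=2, X=3) weight 1/360
  (U=0, W=2, Z=0, Y=0, X=0) weight 1/360
  … 27 more
Group by Y:
  weight(Y=0) = 11/288
  weight(Y=1) = 1/48
  weight(Y=2) = 7/288
Total weight = 11/288 + 1/48 + 7/288 = 1/12
P(Y=0 | obs) = 11/288 / 1/12 = 11/24
P(Y=1 | obs) = 1/48 / 1/12 = 1/4
P(Y=2 | obs) = 7/288 / 1/12 = 7/24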